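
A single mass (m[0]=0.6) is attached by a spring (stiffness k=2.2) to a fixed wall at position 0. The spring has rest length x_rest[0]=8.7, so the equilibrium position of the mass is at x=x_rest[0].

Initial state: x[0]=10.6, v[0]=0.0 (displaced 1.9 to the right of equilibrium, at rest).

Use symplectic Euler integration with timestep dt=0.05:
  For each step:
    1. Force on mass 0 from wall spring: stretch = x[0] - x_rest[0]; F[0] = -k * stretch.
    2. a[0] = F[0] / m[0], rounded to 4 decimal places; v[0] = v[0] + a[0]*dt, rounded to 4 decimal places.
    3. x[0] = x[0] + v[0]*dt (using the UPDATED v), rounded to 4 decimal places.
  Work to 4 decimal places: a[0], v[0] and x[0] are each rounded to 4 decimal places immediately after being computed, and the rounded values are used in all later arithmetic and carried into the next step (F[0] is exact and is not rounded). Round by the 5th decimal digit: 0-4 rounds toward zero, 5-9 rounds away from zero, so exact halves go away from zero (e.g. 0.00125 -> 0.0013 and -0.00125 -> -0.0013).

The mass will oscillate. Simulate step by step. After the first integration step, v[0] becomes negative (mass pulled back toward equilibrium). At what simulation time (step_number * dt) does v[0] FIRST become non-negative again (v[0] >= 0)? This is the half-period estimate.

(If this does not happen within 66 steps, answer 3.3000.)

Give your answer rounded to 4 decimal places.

Step 0: x=[10.6000] v=[0.0000]
Step 1: x=[10.5826] v=[-0.3483]
Step 2: x=[10.5479] v=[-0.6934]
Step 3: x=[10.4963] v=[-1.0322]
Step 4: x=[10.4282] v=[-1.3615]
Step 5: x=[10.3443] v=[-1.6783]
Step 6: x=[10.2453] v=[-1.9798]
Step 7: x=[10.1321] v=[-2.2631]
Step 8: x=[10.0058] v=[-2.5257]
Step 9: x=[9.8675] v=[-2.7651]
Step 10: x=[9.7185] v=[-2.9791]
Step 11: x=[9.5602] v=[-3.1658]
Step 12: x=[9.3940] v=[-3.3235]
Step 13: x=[9.2215] v=[-3.4507]
Step 14: x=[9.0442] v=[-3.5463]
Step 15: x=[8.8637] v=[-3.6094]
Step 16: x=[8.6817] v=[-3.6394]
Step 17: x=[8.4999] v=[-3.6360]
Step 18: x=[8.3199] v=[-3.5993]
Step 19: x=[8.1434] v=[-3.5296]
Step 20: x=[7.9720] v=[-3.4276]
Step 21: x=[7.8073] v=[-3.2941]
Step 22: x=[7.6508] v=[-3.1304]
Step 23: x=[7.5039] v=[-2.9380]
Step 24: x=[7.3680] v=[-2.7187]
Step 25: x=[7.2443] v=[-2.4745]
Step 26: x=[7.1339] v=[-2.2076]
Step 27: x=[7.0379] v=[-1.9205]
Step 28: x=[6.9571] v=[-1.6158]
Step 29: x=[6.8923] v=[-1.2963]
Step 30: x=[6.8441] v=[-0.9649]
Step 31: x=[6.8129] v=[-0.6247]
Step 32: x=[6.7990] v=[-0.2787]
Step 33: x=[6.8025] v=[0.0698]
First v>=0 after going negative at step 33, time=1.6500

Answer: 1.6500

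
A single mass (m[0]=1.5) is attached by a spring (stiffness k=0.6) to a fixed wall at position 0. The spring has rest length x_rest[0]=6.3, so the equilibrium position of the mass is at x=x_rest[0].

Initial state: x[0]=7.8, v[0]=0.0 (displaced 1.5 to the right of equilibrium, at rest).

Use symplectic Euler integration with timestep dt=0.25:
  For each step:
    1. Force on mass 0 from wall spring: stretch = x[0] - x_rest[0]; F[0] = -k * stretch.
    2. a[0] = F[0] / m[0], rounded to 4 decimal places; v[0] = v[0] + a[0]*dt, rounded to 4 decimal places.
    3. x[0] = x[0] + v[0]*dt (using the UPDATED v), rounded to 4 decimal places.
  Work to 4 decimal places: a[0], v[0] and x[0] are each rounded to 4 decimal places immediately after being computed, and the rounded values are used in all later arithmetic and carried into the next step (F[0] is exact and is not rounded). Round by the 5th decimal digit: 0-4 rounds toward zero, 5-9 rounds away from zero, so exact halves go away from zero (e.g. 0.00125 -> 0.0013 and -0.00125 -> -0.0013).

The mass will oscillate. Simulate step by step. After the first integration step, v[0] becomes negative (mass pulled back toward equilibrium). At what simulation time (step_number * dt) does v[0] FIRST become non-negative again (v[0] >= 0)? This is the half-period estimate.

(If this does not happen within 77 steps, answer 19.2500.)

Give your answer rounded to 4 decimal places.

Step 0: x=[7.8000] v=[0.0000]
Step 1: x=[7.7625] v=[-0.1500]
Step 2: x=[7.6884] v=[-0.2963]
Step 3: x=[7.5796] v=[-0.4352]
Step 4: x=[7.4388] v=[-0.5632]
Step 5: x=[7.2695] v=[-0.6771]
Step 6: x=[7.0760] v=[-0.7741]
Step 7: x=[6.8631] v=[-0.8517]
Step 8: x=[6.6361] v=[-0.9080]
Step 9: x=[6.4007] v=[-0.9416]
Step 10: x=[6.1628] v=[-0.9517]
Step 11: x=[5.9283] v=[-0.9380]
Step 12: x=[5.7031] v=[-0.9008]
Step 13: x=[5.4928] v=[-0.8411]
Step 14: x=[5.3027] v=[-0.7604]
Step 15: x=[5.1375] v=[-0.6607]
Step 16: x=[5.0014] v=[-0.5445]
Step 17: x=[4.8977] v=[-0.4147]
Step 18: x=[4.8291] v=[-0.2745]
Step 19: x=[4.7973] v=[-0.1274]
Step 20: x=[4.8030] v=[0.0229]
First v>=0 after going negative at step 20, time=5.0000

Answer: 5.0000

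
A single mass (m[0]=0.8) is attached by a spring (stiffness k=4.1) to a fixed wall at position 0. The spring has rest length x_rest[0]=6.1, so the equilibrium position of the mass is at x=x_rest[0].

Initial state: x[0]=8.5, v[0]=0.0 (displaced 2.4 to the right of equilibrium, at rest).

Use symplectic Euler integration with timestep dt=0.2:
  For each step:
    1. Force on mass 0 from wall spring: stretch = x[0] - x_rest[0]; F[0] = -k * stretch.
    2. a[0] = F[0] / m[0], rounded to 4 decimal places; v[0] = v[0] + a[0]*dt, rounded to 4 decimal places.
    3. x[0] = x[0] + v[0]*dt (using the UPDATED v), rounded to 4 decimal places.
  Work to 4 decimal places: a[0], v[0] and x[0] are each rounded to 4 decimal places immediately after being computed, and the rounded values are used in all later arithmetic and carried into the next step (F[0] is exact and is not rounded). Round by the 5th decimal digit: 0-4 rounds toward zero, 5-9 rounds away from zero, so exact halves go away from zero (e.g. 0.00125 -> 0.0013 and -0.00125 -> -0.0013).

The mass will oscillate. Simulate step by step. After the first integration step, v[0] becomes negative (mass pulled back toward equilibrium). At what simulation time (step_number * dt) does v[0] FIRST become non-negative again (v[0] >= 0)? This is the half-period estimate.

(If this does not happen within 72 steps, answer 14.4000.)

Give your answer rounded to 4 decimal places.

Step 0: x=[8.5000] v=[0.0000]
Step 1: x=[8.0080] v=[-2.4600]
Step 2: x=[7.1249] v=[-4.4157]
Step 3: x=[6.0317] v=[-5.4662]
Step 4: x=[4.9525] v=[-5.3962]
Step 5: x=[4.1085] v=[-4.2200]
Step 6: x=[3.6728] v=[-2.1787]
Step 7: x=[3.7346] v=[0.3092]
First v>=0 after going negative at step 7, time=1.4000

Answer: 1.4000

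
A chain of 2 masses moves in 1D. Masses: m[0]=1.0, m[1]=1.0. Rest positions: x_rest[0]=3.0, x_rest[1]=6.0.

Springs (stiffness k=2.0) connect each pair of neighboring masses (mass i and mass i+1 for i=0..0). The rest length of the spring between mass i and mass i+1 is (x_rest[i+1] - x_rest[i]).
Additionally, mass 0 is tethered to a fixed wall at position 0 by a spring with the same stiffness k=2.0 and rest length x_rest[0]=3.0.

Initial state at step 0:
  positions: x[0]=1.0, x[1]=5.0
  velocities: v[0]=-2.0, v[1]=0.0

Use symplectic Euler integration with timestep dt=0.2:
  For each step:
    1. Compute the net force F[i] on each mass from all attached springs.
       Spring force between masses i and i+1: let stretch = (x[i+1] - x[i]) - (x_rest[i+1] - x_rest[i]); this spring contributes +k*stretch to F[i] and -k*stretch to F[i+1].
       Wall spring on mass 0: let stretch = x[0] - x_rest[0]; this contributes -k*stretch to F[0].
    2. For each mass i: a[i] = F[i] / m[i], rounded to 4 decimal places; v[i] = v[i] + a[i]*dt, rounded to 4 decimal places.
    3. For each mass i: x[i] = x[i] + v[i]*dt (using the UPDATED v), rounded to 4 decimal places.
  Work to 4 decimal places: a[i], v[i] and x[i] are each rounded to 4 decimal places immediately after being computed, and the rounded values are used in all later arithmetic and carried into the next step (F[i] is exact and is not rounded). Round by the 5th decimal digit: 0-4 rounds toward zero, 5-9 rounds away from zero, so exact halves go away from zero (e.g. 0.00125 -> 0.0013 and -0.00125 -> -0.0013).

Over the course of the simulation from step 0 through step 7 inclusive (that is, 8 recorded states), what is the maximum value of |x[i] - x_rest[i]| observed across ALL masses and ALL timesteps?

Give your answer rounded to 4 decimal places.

Step 0: x=[1.0000 5.0000] v=[-2.0000 0.0000]
Step 1: x=[0.8400 4.9200] v=[-0.8000 -0.4000]
Step 2: x=[0.9392 4.7536] v=[0.4960 -0.8320]
Step 3: x=[1.2684 4.5220] v=[1.6461 -1.1578]
Step 4: x=[1.7564 4.2702] v=[2.4402 -1.2592]
Step 5: x=[2.3050 4.0573] v=[2.7432 -1.0647]
Step 6: x=[2.8094 3.9442] v=[2.5221 -0.5656]
Step 7: x=[3.1799 3.9803] v=[1.8523 0.1805]
Max displacement = 2.1600

Answer: 2.1600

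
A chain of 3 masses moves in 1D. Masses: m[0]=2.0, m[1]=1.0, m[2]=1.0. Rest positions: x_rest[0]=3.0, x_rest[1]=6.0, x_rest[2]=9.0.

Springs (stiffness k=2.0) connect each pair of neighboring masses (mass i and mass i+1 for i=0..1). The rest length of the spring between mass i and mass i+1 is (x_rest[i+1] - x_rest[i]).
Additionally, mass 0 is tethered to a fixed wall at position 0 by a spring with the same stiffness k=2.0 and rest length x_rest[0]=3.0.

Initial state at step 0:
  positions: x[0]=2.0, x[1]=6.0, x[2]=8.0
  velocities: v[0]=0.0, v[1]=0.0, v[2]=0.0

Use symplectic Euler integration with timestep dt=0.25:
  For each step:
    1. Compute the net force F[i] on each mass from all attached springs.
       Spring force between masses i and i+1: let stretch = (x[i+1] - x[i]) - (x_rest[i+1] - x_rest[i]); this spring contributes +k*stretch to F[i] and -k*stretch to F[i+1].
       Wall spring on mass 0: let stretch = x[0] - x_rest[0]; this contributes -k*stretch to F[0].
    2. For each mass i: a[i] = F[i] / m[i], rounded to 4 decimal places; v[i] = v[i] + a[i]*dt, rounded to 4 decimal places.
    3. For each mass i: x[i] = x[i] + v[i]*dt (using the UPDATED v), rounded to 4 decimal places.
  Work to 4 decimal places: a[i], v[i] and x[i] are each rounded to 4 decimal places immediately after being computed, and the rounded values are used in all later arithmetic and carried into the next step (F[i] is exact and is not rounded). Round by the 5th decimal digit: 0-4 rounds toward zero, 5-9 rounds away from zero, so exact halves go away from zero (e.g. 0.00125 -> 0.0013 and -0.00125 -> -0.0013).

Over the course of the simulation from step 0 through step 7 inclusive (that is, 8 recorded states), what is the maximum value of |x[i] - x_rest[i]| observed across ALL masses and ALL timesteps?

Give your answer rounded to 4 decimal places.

Step 0: x=[2.0000 6.0000 8.0000] v=[0.0000 0.0000 0.0000]
Step 1: x=[2.1250 5.7500 8.1250] v=[0.5000 -1.0000 0.5000]
Step 2: x=[2.3438 5.3438 8.3281] v=[0.8750 -1.6250 0.8125]
Step 3: x=[2.6036 4.9356 8.5332] v=[1.0391 -1.6329 0.8204]
Step 4: x=[2.8464 4.6856 8.6636] v=[0.9712 -1.0001 0.5216]
Step 5: x=[3.0263 4.7029 8.6718] v=[0.7194 0.0693 0.0326]
Step 6: x=[3.1218 5.0068 8.5588] v=[0.3820 1.2155 -0.4519]
Step 7: x=[3.1400 5.5191 8.3768] v=[0.0728 2.0490 -0.7279]
Max displacement = 1.3144

Answer: 1.3144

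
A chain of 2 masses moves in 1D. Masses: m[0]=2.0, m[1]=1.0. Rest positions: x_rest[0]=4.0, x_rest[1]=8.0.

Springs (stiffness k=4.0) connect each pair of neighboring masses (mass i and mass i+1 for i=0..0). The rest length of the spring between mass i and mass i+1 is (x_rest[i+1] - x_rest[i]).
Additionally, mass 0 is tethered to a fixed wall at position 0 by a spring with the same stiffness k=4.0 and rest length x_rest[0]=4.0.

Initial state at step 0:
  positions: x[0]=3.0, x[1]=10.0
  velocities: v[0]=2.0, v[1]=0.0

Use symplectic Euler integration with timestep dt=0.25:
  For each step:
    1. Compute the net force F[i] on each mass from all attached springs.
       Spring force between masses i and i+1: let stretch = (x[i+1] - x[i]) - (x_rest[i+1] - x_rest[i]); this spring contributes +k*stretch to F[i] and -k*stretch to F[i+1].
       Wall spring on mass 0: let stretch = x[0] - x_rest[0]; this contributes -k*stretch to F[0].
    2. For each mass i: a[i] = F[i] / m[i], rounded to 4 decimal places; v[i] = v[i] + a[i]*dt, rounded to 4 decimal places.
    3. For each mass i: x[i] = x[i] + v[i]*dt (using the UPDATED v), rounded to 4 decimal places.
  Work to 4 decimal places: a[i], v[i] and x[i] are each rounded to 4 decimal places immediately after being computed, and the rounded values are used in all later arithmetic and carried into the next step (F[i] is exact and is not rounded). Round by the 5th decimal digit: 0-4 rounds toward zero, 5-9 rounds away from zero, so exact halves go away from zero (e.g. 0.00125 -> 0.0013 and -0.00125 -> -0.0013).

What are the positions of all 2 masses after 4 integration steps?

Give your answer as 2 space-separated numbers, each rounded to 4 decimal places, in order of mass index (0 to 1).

Step 0: x=[3.0000 10.0000] v=[2.0000 0.0000]
Step 1: x=[4.0000 9.2500] v=[4.0000 -3.0000]
Step 2: x=[5.1563 8.1875] v=[4.6250 -4.2500]
Step 3: x=[6.0469 7.3672] v=[3.5625 -3.2812]
Step 4: x=[6.3467 7.2168] v=[1.1992 -0.6015]

Answer: 6.3467 7.2168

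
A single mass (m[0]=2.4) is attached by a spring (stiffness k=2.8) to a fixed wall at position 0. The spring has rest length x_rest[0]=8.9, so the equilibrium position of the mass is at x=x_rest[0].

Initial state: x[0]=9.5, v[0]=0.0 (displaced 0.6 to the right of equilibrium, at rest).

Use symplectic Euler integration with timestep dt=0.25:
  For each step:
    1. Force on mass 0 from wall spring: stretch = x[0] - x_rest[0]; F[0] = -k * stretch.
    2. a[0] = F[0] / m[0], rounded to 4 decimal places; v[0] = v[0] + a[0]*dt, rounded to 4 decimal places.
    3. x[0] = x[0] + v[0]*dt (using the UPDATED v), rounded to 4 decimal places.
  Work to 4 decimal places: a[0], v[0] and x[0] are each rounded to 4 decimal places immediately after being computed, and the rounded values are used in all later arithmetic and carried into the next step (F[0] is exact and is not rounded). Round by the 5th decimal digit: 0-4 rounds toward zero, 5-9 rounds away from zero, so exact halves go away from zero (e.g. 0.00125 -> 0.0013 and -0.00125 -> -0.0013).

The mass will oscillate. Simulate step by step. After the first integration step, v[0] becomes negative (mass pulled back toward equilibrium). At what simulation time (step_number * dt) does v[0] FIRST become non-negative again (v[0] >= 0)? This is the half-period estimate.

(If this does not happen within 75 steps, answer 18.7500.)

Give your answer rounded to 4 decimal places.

Step 0: x=[9.5000] v=[0.0000]
Step 1: x=[9.4563] v=[-0.1750]
Step 2: x=[9.3720] v=[-0.3373]
Step 3: x=[9.2533] v=[-0.4750]
Step 4: x=[9.1088] v=[-0.5781]
Step 5: x=[8.9491] v=[-0.6390]
Step 6: x=[8.7858] v=[-0.6533]
Step 7: x=[8.6308] v=[-0.6200]
Step 8: x=[8.4954] v=[-0.5415]
Step 9: x=[8.3895] v=[-0.4235]
Step 10: x=[8.3209] v=[-0.2746]
Step 11: x=[8.2945] v=[-0.1057]
Step 12: x=[8.3122] v=[0.0709]
First v>=0 after going negative at step 12, time=3.0000

Answer: 3.0000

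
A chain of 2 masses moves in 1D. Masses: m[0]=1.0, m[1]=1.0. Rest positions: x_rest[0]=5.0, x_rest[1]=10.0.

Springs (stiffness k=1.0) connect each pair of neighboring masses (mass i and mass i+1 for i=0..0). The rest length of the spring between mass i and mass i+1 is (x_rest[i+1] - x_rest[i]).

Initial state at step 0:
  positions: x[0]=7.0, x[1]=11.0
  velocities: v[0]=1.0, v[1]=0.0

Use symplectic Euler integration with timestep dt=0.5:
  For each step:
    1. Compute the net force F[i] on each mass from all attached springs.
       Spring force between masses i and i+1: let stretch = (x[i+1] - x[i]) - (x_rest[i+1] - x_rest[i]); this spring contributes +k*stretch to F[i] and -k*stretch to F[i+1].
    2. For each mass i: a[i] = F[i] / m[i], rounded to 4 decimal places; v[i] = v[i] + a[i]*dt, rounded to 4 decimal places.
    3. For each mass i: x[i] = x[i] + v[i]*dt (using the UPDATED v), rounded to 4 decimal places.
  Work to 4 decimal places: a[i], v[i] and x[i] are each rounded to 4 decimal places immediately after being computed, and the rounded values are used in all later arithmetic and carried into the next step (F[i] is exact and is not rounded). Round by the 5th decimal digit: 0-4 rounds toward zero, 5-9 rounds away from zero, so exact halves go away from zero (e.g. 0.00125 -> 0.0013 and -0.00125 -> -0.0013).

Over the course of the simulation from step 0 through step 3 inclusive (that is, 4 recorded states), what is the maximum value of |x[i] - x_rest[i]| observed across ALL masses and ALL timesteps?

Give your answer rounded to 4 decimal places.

Answer: 2.3750

Derivation:
Step 0: x=[7.0000 11.0000] v=[1.0000 0.0000]
Step 1: x=[7.2500 11.2500] v=[0.5000 0.5000]
Step 2: x=[7.2500 11.7500] v=[0.0000 1.0000]
Step 3: x=[7.1250 12.3750] v=[-0.2500 1.2500]
Max displacement = 2.3750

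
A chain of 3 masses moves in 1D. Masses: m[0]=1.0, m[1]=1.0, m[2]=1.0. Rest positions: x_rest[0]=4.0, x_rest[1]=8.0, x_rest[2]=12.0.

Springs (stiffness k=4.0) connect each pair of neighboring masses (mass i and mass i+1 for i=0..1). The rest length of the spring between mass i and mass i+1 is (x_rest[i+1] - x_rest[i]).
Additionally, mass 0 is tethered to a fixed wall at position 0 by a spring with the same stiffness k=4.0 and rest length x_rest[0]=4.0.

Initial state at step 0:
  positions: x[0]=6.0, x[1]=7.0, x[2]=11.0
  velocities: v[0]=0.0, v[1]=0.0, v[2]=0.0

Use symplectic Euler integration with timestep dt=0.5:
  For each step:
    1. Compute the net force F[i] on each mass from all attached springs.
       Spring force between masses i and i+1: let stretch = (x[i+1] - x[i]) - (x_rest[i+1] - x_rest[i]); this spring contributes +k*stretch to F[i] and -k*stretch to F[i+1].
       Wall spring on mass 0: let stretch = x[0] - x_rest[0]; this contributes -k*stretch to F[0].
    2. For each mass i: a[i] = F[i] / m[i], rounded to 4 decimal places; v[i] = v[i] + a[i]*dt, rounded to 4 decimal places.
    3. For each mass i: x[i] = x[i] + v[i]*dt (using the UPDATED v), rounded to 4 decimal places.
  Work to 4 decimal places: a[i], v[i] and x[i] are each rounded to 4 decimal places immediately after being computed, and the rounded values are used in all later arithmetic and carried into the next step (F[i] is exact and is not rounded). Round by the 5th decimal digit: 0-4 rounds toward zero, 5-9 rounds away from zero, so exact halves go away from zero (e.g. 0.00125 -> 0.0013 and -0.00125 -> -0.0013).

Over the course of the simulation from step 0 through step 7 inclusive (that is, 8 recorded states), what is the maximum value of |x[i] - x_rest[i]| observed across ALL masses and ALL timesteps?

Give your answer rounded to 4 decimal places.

Answer: 3.0000

Derivation:
Step 0: x=[6.0000 7.0000 11.0000] v=[0.0000 0.0000 0.0000]
Step 1: x=[1.0000 10.0000 11.0000] v=[-10.0000 6.0000 0.0000]
Step 2: x=[4.0000 5.0000 14.0000] v=[6.0000 -10.0000 6.0000]
Step 3: x=[4.0000 8.0000 12.0000] v=[0.0000 6.0000 -4.0000]
Step 4: x=[4.0000 11.0000 10.0000] v=[0.0000 6.0000 -4.0000]
Step 5: x=[7.0000 6.0000 13.0000] v=[6.0000 -10.0000 6.0000]
Step 6: x=[2.0000 9.0000 13.0000] v=[-10.0000 6.0000 0.0000]
Step 7: x=[2.0000 9.0000 13.0000] v=[0.0000 0.0000 0.0000]
Max displacement = 3.0000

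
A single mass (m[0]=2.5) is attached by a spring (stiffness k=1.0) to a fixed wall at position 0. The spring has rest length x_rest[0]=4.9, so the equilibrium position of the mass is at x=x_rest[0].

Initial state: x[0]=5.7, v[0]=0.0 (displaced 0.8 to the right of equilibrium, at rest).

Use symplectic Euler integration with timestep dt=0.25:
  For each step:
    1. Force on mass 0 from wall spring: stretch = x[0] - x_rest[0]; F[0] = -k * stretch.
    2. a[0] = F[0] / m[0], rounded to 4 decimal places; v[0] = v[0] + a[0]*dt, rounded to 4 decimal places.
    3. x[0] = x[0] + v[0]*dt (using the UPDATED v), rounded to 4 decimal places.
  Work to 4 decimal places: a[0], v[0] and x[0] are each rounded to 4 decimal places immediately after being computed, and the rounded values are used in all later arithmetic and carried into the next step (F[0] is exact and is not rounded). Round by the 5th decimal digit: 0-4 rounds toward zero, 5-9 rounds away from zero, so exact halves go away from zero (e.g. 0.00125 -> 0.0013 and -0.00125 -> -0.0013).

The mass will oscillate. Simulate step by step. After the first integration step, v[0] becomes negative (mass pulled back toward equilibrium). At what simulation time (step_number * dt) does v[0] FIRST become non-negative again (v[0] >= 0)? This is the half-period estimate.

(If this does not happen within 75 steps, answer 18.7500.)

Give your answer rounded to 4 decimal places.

Answer: 5.0000

Derivation:
Step 0: x=[5.7000] v=[0.0000]
Step 1: x=[5.6800] v=[-0.0800]
Step 2: x=[5.6405] v=[-0.1580]
Step 3: x=[5.5825] v=[-0.2321]
Step 4: x=[5.5074] v=[-0.3004]
Step 5: x=[5.4171] v=[-0.3612]
Step 6: x=[5.3139] v=[-0.4129]
Step 7: x=[5.2003] v=[-0.4543]
Step 8: x=[5.0792] v=[-0.4843]
Step 9: x=[4.9537] v=[-0.5022]
Step 10: x=[4.8268] v=[-0.5076]
Step 11: x=[4.7017] v=[-0.5003]
Step 12: x=[4.5816] v=[-0.4805]
Step 13: x=[4.4694] v=[-0.4487]
Step 14: x=[4.3680] v=[-0.4057]
Step 15: x=[4.2799] v=[-0.3525]
Step 16: x=[4.2073] v=[-0.2905]
Step 17: x=[4.1520] v=[-0.2212]
Step 18: x=[4.1154] v=[-0.1464]
Step 19: x=[4.0984] v=[-0.0680]
Step 20: x=[4.1015] v=[0.0122]
First v>=0 after going negative at step 20, time=5.0000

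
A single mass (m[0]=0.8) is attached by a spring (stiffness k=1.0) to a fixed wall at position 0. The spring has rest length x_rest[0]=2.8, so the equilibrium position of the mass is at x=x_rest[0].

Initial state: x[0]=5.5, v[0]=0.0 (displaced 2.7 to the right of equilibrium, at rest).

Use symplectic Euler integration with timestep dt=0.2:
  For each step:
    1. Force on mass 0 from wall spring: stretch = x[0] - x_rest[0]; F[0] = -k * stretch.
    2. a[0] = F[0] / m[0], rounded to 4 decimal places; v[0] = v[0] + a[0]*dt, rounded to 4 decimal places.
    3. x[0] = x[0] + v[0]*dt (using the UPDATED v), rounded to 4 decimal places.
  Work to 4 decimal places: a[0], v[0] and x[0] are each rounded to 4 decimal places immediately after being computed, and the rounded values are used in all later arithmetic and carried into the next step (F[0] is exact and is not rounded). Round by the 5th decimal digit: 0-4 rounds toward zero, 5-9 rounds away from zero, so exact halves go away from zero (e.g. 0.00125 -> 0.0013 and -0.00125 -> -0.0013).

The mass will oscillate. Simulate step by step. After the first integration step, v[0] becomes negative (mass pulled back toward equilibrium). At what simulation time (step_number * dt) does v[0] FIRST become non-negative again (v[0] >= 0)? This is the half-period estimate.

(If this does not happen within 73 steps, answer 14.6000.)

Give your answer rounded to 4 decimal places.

Answer: 3.0000

Derivation:
Step 0: x=[5.5000] v=[0.0000]
Step 1: x=[5.3650] v=[-0.6750]
Step 2: x=[5.1017] v=[-1.3163]
Step 3: x=[4.7234] v=[-1.8917]
Step 4: x=[4.2489] v=[-2.3726]
Step 5: x=[3.7019] v=[-2.7348]
Step 6: x=[3.1098] v=[-2.9603]
Step 7: x=[2.5022] v=[-3.0378]
Step 8: x=[1.9095] v=[-2.9633]
Step 9: x=[1.3614] v=[-2.7407]
Step 10: x=[0.8852] v=[-2.3810]
Step 11: x=[0.5047] v=[-1.9023]
Step 12: x=[0.2390] v=[-1.3285]
Step 13: x=[0.1014] v=[-0.6882]
Step 14: x=[0.0987] v=[-0.0135]
Step 15: x=[0.2311] v=[0.6618]
First v>=0 after going negative at step 15, time=3.0000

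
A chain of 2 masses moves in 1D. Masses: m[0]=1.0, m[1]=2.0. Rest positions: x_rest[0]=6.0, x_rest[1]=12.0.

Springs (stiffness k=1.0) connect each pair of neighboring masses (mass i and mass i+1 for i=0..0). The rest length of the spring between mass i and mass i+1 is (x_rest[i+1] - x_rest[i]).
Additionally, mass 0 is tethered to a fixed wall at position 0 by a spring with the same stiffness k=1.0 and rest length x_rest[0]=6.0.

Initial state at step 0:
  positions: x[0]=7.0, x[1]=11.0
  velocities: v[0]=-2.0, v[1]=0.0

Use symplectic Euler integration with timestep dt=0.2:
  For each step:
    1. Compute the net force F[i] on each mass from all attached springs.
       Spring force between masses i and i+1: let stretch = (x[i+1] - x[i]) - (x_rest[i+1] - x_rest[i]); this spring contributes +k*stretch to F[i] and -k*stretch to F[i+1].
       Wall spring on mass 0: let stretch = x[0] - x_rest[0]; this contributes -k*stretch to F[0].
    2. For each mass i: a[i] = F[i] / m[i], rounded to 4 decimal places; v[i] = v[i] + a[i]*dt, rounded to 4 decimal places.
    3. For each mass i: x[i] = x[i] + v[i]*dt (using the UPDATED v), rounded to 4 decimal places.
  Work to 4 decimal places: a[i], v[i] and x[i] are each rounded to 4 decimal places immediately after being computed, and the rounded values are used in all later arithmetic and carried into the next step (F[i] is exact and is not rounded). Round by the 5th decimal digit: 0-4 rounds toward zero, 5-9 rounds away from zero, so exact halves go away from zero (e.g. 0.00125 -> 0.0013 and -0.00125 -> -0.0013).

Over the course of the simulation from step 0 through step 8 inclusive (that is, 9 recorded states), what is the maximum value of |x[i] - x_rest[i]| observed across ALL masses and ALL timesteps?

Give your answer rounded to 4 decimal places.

Step 0: x=[7.0000 11.0000] v=[-2.0000 0.0000]
Step 1: x=[6.4800 11.0400] v=[-2.6000 0.2000]
Step 2: x=[5.8832 11.1088] v=[-2.9840 0.3440]
Step 3: x=[5.2601 11.1931] v=[-3.1155 0.4214]
Step 4: x=[4.6639 11.2787] v=[-2.9809 0.4281]
Step 5: x=[4.1458 11.3520] v=[-2.5907 0.3666]
Step 6: x=[3.7501 11.4012] v=[-1.9786 0.2460]
Step 7: x=[3.5104 11.4174] v=[-1.1984 0.0809]
Step 8: x=[3.4466 11.3954] v=[-0.3191 -0.1098]
Max displacement = 2.5534

Answer: 2.5534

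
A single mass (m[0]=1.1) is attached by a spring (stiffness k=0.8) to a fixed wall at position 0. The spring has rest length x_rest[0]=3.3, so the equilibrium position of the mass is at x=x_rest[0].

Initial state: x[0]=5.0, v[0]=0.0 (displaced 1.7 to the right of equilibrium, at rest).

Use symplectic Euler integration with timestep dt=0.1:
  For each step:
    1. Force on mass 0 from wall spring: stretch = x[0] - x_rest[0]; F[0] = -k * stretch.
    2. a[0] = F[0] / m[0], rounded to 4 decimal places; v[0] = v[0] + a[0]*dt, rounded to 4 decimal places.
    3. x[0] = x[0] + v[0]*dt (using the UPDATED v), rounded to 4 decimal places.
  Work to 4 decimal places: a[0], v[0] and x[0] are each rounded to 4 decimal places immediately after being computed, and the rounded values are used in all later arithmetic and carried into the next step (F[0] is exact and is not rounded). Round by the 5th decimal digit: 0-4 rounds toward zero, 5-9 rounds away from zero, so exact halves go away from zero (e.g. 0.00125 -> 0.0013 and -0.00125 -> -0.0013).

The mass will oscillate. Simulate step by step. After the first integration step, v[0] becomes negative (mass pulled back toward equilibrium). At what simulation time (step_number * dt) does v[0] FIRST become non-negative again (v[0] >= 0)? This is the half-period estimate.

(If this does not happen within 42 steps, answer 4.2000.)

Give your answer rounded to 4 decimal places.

Step 0: x=[5.0000] v=[0.0000]
Step 1: x=[4.9876] v=[-0.1236]
Step 2: x=[4.9630] v=[-0.2463]
Step 3: x=[4.9263] v=[-0.3673]
Step 4: x=[4.8777] v=[-0.4856]
Step 5: x=[4.8177] v=[-0.6003]
Step 6: x=[4.7466] v=[-0.7107]
Step 7: x=[4.6650] v=[-0.8159]
Step 8: x=[4.5735] v=[-0.9152]
Step 9: x=[4.4727] v=[-1.0078]
Step 10: x=[4.3634] v=[-1.0931]
Step 11: x=[4.2464] v=[-1.1704]
Step 12: x=[4.1225] v=[-1.2392]
Step 13: x=[3.9926] v=[-1.2990]
Step 14: x=[3.8577] v=[-1.3494]
Step 15: x=[3.7187] v=[-1.3900]
Step 16: x=[3.5767] v=[-1.4205]
Step 17: x=[3.4326] v=[-1.4406]
Step 18: x=[3.2876] v=[-1.4502]
Step 19: x=[3.1427] v=[-1.4493]
Step 20: x=[2.9989] v=[-1.4379]
Step 21: x=[2.8573] v=[-1.4160]
Step 22: x=[2.7189] v=[-1.3838]
Step 23: x=[2.5848] v=[-1.3415]
Step 24: x=[2.4559] v=[-1.2895]
Step 25: x=[2.3331] v=[-1.2281]
Step 26: x=[2.2173] v=[-1.1578]
Step 27: x=[2.1094] v=[-1.0791]
Step 28: x=[2.0102] v=[-0.9925]
Step 29: x=[1.9203] v=[-0.8987]
Step 30: x=[1.8405] v=[-0.7984]
Step 31: x=[1.7713] v=[-0.6923]
Step 32: x=[1.7132] v=[-0.5811]
Step 33: x=[1.6666] v=[-0.4657]
Step 34: x=[1.6319] v=[-0.3469]
Step 35: x=[1.6093] v=[-0.2256]
Step 36: x=[1.5990] v=[-0.1026]
Step 37: x=[1.6011] v=[0.0211]
First v>=0 after going negative at step 37, time=3.7000

Answer: 3.7000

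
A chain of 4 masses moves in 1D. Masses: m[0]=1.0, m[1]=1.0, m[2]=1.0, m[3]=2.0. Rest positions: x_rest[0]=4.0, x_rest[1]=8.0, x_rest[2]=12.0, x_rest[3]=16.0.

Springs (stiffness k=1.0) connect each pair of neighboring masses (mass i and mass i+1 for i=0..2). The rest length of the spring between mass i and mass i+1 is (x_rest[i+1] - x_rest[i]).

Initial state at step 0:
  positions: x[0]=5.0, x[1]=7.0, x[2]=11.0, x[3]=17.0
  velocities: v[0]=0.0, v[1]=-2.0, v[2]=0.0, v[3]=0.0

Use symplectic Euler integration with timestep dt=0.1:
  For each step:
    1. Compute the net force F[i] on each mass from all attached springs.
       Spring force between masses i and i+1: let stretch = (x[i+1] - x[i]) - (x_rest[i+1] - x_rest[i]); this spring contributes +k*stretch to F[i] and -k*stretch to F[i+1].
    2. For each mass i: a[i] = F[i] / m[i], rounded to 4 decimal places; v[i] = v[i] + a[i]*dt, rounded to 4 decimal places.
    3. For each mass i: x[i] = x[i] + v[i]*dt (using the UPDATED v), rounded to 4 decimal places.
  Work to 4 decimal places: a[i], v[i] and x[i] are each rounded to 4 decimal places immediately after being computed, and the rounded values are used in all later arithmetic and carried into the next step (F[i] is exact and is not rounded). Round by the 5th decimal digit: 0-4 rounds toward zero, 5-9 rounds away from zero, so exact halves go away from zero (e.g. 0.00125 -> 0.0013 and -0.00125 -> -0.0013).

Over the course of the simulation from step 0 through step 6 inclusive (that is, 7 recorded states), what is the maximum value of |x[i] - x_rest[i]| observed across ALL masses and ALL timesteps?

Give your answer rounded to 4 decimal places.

Step 0: x=[5.0000 7.0000 11.0000 17.0000] v=[0.0000 -2.0000 0.0000 0.0000]
Step 1: x=[4.9800 6.8200 11.0200 16.9900] v=[-0.2000 -1.8000 0.2000 -0.1000]
Step 2: x=[4.9384 6.6636 11.0577 16.9702] v=[-0.4160 -1.5640 0.3770 -0.1985]
Step 3: x=[4.8741 6.5339 11.1106 16.9408] v=[-0.6435 -1.2971 0.5288 -0.2941]
Step 4: x=[4.7864 6.4334 11.1760 16.9022] v=[-0.8775 -1.0054 0.6542 -0.3856]
Step 5: x=[4.6751 6.3638 11.2513 16.8550] v=[-1.1128 -0.6958 0.7526 -0.4719]
Step 6: x=[4.5407 6.3262 11.3337 16.7998] v=[-1.3439 -0.3759 0.8242 -0.5521]
Max displacement = 1.6738

Answer: 1.6738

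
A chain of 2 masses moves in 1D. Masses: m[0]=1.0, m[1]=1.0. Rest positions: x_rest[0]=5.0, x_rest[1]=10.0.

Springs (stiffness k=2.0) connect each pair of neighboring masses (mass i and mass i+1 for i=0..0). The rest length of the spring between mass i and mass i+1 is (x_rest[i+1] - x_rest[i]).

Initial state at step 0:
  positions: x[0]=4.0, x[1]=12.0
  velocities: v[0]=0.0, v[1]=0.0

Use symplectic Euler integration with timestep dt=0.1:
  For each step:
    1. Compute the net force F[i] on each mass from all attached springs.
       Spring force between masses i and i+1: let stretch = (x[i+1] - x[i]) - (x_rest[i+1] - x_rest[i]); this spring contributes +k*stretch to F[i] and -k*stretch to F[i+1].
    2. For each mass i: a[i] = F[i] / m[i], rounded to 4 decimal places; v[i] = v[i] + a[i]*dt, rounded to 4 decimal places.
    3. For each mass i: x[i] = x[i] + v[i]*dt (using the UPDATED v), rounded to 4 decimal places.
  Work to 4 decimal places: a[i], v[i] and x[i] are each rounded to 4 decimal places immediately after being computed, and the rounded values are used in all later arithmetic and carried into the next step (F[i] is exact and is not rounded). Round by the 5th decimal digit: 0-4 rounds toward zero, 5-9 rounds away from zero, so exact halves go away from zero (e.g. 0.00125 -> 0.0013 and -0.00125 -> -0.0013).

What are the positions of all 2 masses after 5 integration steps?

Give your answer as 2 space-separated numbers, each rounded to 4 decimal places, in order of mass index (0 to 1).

Answer: 4.8187 11.1813

Derivation:
Step 0: x=[4.0000 12.0000] v=[0.0000 0.0000]
Step 1: x=[4.0600 11.9400] v=[0.6000 -0.6000]
Step 2: x=[4.1776 11.8224] v=[1.1760 -1.1760]
Step 3: x=[4.3481 11.6519] v=[1.7050 -1.7050]
Step 4: x=[4.5647 11.4353] v=[2.1658 -2.1658]
Step 5: x=[4.8187 11.1813] v=[2.5399 -2.5399]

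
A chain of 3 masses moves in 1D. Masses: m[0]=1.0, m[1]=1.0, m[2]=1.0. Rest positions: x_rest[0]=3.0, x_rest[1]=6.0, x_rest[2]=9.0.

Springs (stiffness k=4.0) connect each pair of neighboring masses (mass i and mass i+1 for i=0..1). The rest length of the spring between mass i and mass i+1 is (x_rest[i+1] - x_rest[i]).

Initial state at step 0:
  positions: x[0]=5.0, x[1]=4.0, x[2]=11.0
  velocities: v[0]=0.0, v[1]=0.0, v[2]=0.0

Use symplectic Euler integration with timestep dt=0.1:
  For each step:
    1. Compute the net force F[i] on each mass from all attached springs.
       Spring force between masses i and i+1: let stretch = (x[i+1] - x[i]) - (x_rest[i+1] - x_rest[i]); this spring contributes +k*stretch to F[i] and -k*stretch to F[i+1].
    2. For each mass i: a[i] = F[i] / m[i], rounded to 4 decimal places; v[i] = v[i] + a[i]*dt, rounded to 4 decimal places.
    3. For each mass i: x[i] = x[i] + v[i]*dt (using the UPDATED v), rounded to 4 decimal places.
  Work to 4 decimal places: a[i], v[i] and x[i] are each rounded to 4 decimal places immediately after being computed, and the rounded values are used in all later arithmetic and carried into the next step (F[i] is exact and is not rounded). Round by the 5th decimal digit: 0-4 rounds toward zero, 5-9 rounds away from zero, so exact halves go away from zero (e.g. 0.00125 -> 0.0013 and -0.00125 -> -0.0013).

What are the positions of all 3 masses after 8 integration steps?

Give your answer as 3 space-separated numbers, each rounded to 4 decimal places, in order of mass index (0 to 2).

Answer: 2.3353 9.3295 8.3353

Derivation:
Step 0: x=[5.0000 4.0000 11.0000] v=[0.0000 0.0000 0.0000]
Step 1: x=[4.8400 4.3200 10.8400] v=[-1.6000 3.2000 -1.6000]
Step 2: x=[4.5392 4.9216 10.5392] v=[-3.0080 6.0160 -3.0080]
Step 3: x=[4.1337 5.7326 10.1337] v=[-4.0550 8.1101 -4.0550]
Step 4: x=[3.6722 6.6557 9.6722] v=[-4.6154 9.2310 -4.6154]
Step 5: x=[3.2100 7.5801 9.2100] v=[-4.6220 9.2442 -4.6220]
Step 6: x=[2.8026 8.3949 8.8026] v=[-4.0740 8.1481 -4.0740]
Step 7: x=[2.4989 9.0023 8.4989] v=[-3.0371 6.0743 -3.0371]
Step 8: x=[2.3353 9.3295 8.3353] v=[-1.6357 3.2716 -1.6357]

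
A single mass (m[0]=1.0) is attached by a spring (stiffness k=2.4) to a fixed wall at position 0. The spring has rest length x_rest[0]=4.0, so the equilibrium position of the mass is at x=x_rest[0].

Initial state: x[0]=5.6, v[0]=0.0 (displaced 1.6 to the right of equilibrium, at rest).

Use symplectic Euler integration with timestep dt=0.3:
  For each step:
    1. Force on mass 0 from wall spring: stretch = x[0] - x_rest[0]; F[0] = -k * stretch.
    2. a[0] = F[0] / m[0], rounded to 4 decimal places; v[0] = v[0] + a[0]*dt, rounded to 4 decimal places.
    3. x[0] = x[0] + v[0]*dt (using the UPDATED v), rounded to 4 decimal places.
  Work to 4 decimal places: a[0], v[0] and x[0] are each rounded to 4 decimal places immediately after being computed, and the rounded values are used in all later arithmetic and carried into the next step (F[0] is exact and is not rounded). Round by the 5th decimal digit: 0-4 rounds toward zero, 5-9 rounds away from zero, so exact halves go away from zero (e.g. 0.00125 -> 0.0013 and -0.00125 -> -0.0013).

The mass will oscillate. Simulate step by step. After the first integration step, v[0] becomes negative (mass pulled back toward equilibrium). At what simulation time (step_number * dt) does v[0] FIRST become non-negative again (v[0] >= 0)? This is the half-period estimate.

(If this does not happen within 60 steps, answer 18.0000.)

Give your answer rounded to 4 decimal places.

Answer: 2.1000

Derivation:
Step 0: x=[5.6000] v=[0.0000]
Step 1: x=[5.2544] v=[-1.1520]
Step 2: x=[4.6378] v=[-2.0552]
Step 3: x=[3.8835] v=[-2.5144]
Step 4: x=[3.1544] v=[-2.4305]
Step 5: x=[2.6079] v=[-1.8217]
Step 6: x=[2.3621] v=[-0.8194]
Step 7: x=[2.4701] v=[0.3599]
First v>=0 after going negative at step 7, time=2.1000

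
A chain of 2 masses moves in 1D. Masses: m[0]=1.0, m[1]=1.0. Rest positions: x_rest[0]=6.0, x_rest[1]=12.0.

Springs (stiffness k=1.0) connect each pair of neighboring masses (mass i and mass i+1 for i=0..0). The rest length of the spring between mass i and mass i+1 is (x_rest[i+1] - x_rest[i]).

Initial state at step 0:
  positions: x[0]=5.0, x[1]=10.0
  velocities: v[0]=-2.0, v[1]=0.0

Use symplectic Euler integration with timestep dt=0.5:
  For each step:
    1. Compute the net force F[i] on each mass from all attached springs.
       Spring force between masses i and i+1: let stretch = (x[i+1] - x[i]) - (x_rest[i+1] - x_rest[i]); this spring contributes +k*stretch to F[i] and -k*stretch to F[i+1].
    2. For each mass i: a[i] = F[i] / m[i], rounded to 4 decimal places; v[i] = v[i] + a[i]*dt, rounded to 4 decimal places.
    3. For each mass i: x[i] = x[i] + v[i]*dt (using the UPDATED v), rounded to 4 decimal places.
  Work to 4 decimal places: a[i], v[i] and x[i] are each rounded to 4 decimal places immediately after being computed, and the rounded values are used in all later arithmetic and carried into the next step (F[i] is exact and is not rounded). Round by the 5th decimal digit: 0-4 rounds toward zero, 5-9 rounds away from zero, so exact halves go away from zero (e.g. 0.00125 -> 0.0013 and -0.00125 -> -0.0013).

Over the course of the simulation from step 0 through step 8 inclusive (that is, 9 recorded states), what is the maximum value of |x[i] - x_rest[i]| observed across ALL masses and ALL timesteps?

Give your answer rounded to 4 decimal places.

Answer: 6.3925

Derivation:
Step 0: x=[5.0000 10.0000] v=[-2.0000 0.0000]
Step 1: x=[3.7500 10.2500] v=[-2.5000 0.5000]
Step 2: x=[2.6250 10.3750] v=[-2.2500 0.2500]
Step 3: x=[1.9375 10.0625] v=[-1.3750 -0.6250]
Step 4: x=[1.7813 9.2188] v=[-0.3125 -1.6875]
Step 5: x=[1.9845 8.0157] v=[0.4063 -2.4063]
Step 6: x=[2.1955 6.8048] v=[0.4219 -2.4219]
Step 7: x=[2.0588 5.9415] v=[-0.2735 -1.7266]
Step 8: x=[1.3927 5.6075] v=[-1.3322 -0.6680]
Max displacement = 6.3925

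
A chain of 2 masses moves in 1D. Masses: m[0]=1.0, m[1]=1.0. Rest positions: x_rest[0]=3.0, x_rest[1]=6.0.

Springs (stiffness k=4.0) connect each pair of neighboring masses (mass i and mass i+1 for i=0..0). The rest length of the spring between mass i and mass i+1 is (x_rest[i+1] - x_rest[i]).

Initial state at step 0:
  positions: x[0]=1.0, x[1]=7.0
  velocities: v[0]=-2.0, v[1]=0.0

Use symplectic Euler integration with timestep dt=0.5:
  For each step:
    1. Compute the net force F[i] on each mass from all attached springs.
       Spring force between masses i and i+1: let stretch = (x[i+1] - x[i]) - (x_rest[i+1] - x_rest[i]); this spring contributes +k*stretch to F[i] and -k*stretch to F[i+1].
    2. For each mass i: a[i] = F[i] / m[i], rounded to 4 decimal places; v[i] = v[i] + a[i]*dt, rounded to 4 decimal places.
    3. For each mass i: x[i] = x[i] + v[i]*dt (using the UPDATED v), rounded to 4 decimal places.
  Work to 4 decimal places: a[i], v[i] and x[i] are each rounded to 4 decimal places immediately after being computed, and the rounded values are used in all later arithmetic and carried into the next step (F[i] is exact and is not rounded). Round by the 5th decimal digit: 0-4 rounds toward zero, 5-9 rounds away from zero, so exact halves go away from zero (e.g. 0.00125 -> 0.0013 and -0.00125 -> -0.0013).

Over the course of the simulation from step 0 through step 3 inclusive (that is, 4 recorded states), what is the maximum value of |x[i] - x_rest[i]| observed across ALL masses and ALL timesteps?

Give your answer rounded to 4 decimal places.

Step 0: x=[1.0000 7.0000] v=[-2.0000 0.0000]
Step 1: x=[3.0000 4.0000] v=[4.0000 -6.0000]
Step 2: x=[3.0000 3.0000] v=[0.0000 -2.0000]
Step 3: x=[0.0000 5.0000] v=[-6.0000 4.0000]
Max displacement = 3.0000

Answer: 3.0000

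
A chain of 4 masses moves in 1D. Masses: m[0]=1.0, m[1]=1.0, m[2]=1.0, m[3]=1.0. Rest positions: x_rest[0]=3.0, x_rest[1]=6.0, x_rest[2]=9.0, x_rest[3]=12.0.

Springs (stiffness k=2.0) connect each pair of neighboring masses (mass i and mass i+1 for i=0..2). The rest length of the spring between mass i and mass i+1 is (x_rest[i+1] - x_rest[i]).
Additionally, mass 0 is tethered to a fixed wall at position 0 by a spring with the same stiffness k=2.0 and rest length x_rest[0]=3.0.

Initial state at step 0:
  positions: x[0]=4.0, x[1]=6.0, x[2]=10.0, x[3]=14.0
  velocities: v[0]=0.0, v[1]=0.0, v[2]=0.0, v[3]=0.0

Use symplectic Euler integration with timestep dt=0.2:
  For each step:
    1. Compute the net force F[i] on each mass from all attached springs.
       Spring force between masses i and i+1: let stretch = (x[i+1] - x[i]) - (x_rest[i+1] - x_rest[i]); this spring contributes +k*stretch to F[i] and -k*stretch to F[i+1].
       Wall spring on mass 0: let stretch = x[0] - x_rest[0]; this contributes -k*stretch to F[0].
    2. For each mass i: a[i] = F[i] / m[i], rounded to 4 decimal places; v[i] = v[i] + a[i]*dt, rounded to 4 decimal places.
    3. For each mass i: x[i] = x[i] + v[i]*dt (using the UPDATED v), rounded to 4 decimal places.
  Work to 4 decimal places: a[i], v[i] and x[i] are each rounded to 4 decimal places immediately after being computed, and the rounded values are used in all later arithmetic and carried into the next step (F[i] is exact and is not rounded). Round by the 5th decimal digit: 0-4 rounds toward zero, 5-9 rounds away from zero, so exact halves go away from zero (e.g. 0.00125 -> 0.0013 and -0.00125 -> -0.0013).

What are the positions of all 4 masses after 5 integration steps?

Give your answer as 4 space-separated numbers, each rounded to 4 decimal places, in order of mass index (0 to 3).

Answer: 2.7056 7.3058 10.1354 13.0215

Derivation:
Step 0: x=[4.0000 6.0000 10.0000 14.0000] v=[0.0000 0.0000 0.0000 0.0000]
Step 1: x=[3.8400 6.1600 10.0000 13.9200] v=[-0.8000 0.8000 0.0000 -0.4000]
Step 2: x=[3.5584 6.4416 10.0064 13.7664] v=[-1.4080 1.4080 0.0320 -0.7680]
Step 3: x=[3.2228 6.7777 10.0284 13.5520] v=[-1.6781 1.6806 0.1101 -1.0720]
Step 4: x=[2.9137 7.0895 10.0723 13.2957] v=[-1.5453 1.5589 0.2193 -1.2814]
Step 5: x=[2.7056 7.3058 10.1354 13.0215] v=[-1.0405 1.0817 0.3155 -1.3708]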